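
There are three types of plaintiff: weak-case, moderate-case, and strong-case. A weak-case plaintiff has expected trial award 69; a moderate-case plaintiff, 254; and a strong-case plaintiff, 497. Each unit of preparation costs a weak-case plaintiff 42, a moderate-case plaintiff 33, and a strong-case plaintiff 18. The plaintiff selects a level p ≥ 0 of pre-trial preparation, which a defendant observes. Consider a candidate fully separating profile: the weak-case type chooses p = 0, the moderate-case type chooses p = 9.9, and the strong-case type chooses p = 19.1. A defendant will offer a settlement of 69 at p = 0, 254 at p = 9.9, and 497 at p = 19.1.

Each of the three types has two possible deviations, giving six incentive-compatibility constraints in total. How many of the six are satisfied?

5

Weak-case (own payoff 69): to p=9.9 gives 254 − 42×9.9 = -161.8 → no gain ✓; to p=19.1 gives 497 − 42×19.1 = -305.2 → no gain ✓.
Moderate-case (own payoff 254 − 33×9.9 = -72.7): to p=0 gives 69 → profitable ✗; to p=19.1 gives 497 − 33×19.1 = -133.3 → no gain ✓.
Strong-case (own payoff 497 − 18×19.1 = 153.2): to p=0 gives 69 → no gain ✓; to p=9.9 gives 254 − 18×9.9 = 75.8 → no gain ✓.
5 of the 6 constraints hold; not an equilibrium.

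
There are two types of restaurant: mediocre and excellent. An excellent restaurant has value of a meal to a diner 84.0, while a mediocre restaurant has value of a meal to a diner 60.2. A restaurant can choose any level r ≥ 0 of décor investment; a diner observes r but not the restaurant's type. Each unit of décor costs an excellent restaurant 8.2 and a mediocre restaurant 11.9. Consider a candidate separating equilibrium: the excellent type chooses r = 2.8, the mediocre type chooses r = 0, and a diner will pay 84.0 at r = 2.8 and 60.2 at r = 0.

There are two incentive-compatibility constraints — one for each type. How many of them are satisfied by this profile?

Excellent type: signal → 84.0 − 8.2 × 2.8 = 61.04; deviate to 0 → 60.2. IC holds (61.04 ≥ 60.2).
Mediocre type: stay at 0 → 60.2; mimic → 84.0 − 11.9 × 2.8 = 50.68. IC holds (60.2 ≥ 50.68).
2 of 2 constraints hold, so this is a separating equilibrium.

2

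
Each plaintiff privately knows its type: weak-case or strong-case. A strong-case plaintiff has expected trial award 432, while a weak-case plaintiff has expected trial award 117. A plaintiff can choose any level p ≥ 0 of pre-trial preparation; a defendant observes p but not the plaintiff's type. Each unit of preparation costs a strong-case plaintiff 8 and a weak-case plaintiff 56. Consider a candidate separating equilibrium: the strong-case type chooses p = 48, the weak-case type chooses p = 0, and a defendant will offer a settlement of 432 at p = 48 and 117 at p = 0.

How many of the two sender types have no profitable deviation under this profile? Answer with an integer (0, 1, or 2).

Strong-case type: signal → 432 − 8 × 48 = 48; deviate to 0 → 117. IC fails (48 < 117).
Weak-case type: stay at 0 → 117; mimic → 432 − 56 × 48 = -2256. IC holds (117 ≥ -2256).
1 of 2 constraints hold, so this profile is not an equilibrium.

1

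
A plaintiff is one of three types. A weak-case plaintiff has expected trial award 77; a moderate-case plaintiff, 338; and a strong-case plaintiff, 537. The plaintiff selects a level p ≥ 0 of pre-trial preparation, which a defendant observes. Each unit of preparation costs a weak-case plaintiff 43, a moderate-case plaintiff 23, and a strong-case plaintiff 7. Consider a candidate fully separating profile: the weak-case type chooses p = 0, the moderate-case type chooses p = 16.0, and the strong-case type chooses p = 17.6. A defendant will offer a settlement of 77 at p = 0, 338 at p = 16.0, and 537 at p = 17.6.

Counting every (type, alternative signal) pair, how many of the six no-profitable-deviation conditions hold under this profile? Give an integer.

4

Moderate-case (own payoff 338 − 23×16.0 = -30): to p=0 gives 77 → profitable ✗; to p=17.6 gives 537 − 23×17.6 = 132.2 → profitable ✗.
Strong-case (own payoff 537 − 7×17.6 = 413.8): to p=0 gives 77 → no gain ✓; to p=16.0 gives 338 − 7×16.0 = 226 → no gain ✓.
Weak-case (own payoff 77): to p=16.0 gives 338 − 43×16.0 = -350 → no gain ✓; to p=17.6 gives 537 − 43×17.6 = -219.8 → no gain ✓.
4 of the 6 constraints hold; not an equilibrium.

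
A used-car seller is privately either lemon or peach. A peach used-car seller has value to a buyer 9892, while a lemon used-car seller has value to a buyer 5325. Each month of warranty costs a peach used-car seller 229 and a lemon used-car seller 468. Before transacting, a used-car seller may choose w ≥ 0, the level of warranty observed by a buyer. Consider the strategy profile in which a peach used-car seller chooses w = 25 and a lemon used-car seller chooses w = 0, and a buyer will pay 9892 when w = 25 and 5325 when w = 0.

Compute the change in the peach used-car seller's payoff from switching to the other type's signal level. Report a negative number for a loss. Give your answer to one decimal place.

1158.0

Playing w = 25 the peach used-car seller receives 9892 − 229 × 25 = 4167.
Deviating to w = 0 yields 5325 instead.
Gain from deviating: 5325 − 4167 = 1158.0.
The gain is positive, so the peach type's incentive-compatibility constraint is violated — this profile is not a separating equilibrium.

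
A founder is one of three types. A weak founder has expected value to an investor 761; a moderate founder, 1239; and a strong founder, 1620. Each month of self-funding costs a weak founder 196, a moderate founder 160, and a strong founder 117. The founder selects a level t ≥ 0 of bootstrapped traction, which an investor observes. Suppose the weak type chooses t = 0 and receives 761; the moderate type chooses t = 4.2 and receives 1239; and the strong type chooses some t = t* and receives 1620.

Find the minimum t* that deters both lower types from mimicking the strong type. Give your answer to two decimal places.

Moderate type (on-path payoff 1239 − 160×4.2 = 567) won't mimic when 567 ≥ 1620 − 160·t*, i.e. t* ≥ 6.58.
Weak type (on-path payoff 761) won't mimic when 761 ≥ 1620 − 196·t*, i.e. t* ≥ 4.38.
Both must hold, so t* = max(4.38, 6.58) = 6.58. The moderate type's constraint binds.

6.58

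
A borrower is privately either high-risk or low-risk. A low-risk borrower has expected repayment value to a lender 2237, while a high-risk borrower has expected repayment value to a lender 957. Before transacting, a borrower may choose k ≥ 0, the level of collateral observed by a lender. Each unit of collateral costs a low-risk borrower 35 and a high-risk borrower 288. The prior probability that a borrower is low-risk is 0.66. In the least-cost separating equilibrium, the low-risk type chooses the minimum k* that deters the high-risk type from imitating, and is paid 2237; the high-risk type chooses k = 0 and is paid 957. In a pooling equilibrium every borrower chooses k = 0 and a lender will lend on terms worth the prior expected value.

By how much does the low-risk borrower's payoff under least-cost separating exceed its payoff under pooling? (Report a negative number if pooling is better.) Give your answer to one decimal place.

279.6

Least-cost separating signal: k* solves 957 = 2237 − 288·k*, so k* = (2237 − 957)/288 ≈ 4.4444.
Low-risk type's separating payoff: 2237 − 35 × k* = 2237 − 35 × (2237 − 957)/288 = 2237 − 44800/288 ≈ 2081.444.
Pooling payoff: 0.66 × 2237 + 0.34 × 957 = 1801.8.
Difference: 2081.444 − 1801.8 = 279.644, i.e. 279.6 to one decimal place.
The low-risk type prefers to separate.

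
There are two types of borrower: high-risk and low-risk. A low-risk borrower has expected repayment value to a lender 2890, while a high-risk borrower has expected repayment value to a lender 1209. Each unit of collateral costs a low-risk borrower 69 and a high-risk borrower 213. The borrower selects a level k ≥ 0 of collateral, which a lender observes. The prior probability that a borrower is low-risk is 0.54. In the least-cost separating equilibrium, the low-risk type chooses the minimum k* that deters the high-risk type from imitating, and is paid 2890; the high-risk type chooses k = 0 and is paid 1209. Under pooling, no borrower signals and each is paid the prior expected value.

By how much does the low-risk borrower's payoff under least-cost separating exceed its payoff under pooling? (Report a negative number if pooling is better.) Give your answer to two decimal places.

Least-cost separating signal: k* solves 1209 = 2890 − 213·k*, so k* = (2890 − 1209)/213 ≈ 7.8920.
Low-risk type's separating payoff: 2890 − 69 × k* = 2890 − 69 × (2890 − 1209)/213 = 2890 − 115989/213 ≈ 2345.4507.
Pooling payoff: 0.54 × 2890 + 0.46 × 1209 = 2116.74.
Difference: 2345.4507 − 2116.74 = 228.7107, i.e. 228.71 to two decimal places.
The low-risk type prefers to separate.

228.71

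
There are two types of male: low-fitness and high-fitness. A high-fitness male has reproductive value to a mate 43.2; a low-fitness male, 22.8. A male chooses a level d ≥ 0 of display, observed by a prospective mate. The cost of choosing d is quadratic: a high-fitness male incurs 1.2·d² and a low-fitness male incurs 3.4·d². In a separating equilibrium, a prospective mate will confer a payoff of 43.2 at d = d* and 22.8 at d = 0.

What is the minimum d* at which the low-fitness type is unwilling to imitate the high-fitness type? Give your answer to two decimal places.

2.45

The low-fitness type at d = 0 receives 22.8; imitating at d* yields 43.2 − 3.4·d*².
Indifference: 22.8 = 43.2 − 3.4·d*², so d*² = (43.2 − 22.8) / 3.4 = 6.
d* = √6 ≈ 2.45.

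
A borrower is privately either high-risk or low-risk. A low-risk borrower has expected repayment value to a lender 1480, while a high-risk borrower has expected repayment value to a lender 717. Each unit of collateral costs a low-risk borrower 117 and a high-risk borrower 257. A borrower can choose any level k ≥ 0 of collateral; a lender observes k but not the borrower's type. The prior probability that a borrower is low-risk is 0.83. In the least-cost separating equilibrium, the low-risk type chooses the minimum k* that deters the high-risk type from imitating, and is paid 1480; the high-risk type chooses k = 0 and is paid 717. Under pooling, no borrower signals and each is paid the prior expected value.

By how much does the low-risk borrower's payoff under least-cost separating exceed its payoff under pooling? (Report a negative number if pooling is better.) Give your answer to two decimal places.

Least-cost separating signal: k* solves 717 = 1480 − 257·k*, so k* = (1480 − 717)/257 ≈ 2.9689.
Low-risk type's separating payoff: 1480 − 117 × k* = 1480 − 117 × (1480 − 717)/257 = 1480 − 89271/257 ≈ 1132.6420.
Pooling payoff: 0.83 × 1480 + 0.17 × 717 = 1350.29.
Difference: 1132.6420 − 1350.29 = -217.648, i.e. -217.65 to two decimal places.
The low-risk type would prefer the pooling outcome.

-217.65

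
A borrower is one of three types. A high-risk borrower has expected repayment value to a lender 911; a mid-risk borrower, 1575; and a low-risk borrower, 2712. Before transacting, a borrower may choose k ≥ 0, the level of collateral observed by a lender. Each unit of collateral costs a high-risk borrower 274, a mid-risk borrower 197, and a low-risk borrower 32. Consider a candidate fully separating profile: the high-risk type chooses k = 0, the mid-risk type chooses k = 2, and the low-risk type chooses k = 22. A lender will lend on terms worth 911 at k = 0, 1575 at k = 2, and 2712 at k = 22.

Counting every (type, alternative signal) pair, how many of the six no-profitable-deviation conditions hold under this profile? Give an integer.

5

High-risk (own payoff 911): to k=2 gives 1575 − 274×2 = 1027 → profitable ✗; to k=22 gives 2712 − 274×22 = -3316 → no gain ✓.
Low-risk (own payoff 2712 − 32×22 = 2008): to k=0 gives 911 → no gain ✓; to k=2 gives 1575 − 32×2 = 1511 → no gain ✓.
Mid-risk (own payoff 1575 − 197×2 = 1181): to k=0 gives 911 → no gain ✓; to k=22 gives 2712 − 197×22 = -1622 → no gain ✓.
5 of the 6 constraints hold; not an equilibrium.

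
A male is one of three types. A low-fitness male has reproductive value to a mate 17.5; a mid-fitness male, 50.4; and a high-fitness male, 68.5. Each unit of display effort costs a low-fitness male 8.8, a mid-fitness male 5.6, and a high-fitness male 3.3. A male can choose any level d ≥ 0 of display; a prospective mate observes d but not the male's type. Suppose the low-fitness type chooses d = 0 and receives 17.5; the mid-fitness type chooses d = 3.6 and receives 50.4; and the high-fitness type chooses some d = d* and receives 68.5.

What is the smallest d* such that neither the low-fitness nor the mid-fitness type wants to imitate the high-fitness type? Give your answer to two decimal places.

Low-fitness type (on-path payoff 17.5) won't mimic when 17.5 ≥ 68.5 − 8.8·d*, i.e. d* ≥ 5.80.
Mid-fitness type (on-path payoff 50.4 − 5.6×3.6 = 30.24) won't mimic when 30.24 ≥ 68.5 − 5.6·d*, i.e. d* ≥ 6.83.
Both must hold, so d* = max(5.80, 6.83) = 6.83. The mid-fitness type's constraint binds.

6.83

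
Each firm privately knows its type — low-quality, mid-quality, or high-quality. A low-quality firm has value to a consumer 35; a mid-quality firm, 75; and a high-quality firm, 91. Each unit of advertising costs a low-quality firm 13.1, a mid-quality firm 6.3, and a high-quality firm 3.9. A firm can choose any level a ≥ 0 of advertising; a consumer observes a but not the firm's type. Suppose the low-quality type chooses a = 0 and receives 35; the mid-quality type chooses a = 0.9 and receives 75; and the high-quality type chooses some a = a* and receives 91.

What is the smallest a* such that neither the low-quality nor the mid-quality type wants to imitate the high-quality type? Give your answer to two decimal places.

Low-quality type (on-path payoff 35) won't mimic when 35 ≥ 91 − 13.1·a*, i.e. a* ≥ 4.27.
Mid-quality type (on-path payoff 75 − 6.3×0.9 = 69.33) won't mimic when 69.33 ≥ 91 − 6.3·a*, i.e. a* ≥ 3.44.
Both must hold, so a* = max(4.27, 3.44) = 4.27. The low-quality type's constraint binds.

4.27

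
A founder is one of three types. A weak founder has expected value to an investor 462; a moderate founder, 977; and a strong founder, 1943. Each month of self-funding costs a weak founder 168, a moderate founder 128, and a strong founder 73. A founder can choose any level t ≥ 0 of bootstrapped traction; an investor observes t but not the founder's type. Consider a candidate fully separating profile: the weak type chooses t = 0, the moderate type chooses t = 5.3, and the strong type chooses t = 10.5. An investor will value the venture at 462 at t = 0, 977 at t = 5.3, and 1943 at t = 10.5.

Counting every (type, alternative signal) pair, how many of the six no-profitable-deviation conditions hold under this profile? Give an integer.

Strong (own payoff 1943 − 73×10.5 = 1176.5): to t=0 gives 462 → no gain ✓; to t=5.3 gives 977 − 73×5.3 = 590.1 → no gain ✓.
Weak (own payoff 462): to t=5.3 gives 977 − 168×5.3 = 86.6 → no gain ✓; to t=10.5 gives 1943 − 168×10.5 = 179 → no gain ✓.
Moderate (own payoff 977 − 128×5.3 = 298.6): to t=0 gives 462 → profitable ✗; to t=10.5 gives 1943 − 128×10.5 = 599 → profitable ✗.
4 of the 6 constraints hold; not an equilibrium.

4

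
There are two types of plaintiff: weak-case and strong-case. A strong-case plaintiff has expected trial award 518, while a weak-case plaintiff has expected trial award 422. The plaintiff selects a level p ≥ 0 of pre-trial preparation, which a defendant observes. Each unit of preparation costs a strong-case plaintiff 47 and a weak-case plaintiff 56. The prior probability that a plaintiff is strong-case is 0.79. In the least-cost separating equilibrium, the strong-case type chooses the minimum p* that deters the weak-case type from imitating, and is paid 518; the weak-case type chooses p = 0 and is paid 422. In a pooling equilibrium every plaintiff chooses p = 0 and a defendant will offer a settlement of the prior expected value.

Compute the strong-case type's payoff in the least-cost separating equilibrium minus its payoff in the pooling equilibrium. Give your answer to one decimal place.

Least-cost separating signal: p* solves 422 = 518 − 56·p*, so p* = (518 − 422)/56 ≈ 1.7143.
Strong-case type's separating payoff: 518 − 47 × p* = 518 − 47 × (518 − 422)/56 = 518 − 4512/56 ≈ 437.429.
Pooling payoff: 0.79 × 518 + 0.21 × 422 = 497.84.
Difference: 437.429 − 497.84 = -60.411, i.e. -60.4 to one decimal place.
The strong-case type would prefer the pooling outcome.

-60.4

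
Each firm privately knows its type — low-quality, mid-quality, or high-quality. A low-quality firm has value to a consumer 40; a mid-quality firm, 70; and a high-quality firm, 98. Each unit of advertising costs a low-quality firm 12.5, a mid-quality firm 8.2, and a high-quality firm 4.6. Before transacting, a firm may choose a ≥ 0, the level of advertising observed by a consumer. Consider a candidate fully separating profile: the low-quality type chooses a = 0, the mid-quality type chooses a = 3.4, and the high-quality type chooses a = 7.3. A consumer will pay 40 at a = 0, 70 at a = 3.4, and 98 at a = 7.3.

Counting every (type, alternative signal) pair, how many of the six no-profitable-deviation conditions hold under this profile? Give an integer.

6

High-quality (own payoff 98 − 4.6×7.3 = 64.42): to a=0 gives 40 → no gain ✓; to a=3.4 gives 70 − 4.6×3.4 = 54.36 → no gain ✓.
Mid-quality (own payoff 70 − 8.2×3.4 = 42.12): to a=0 gives 40 → no gain ✓; to a=7.3 gives 98 − 8.2×7.3 = 38.14 → no gain ✓.
Low-quality (own payoff 40): to a=3.4 gives 70 − 12.5×3.4 = 27.5 → no gain ✓; to a=7.3 gives 98 − 12.5×7.3 = 6.75 → no gain ✓.
6 of the 6 constraints hold; this profile is a separating equilibrium.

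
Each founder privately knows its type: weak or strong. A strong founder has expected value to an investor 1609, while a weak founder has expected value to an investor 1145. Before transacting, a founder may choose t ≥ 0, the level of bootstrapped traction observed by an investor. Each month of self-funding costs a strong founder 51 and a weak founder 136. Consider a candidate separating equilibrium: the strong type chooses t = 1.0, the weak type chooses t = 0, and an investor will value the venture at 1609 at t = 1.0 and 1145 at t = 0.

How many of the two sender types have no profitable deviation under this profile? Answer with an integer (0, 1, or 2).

Weak type: stay at 0 → 1145; mimic → 1609 − 136 × 1.0 = 1473. IC fails (1145 < 1473).
Strong type: signal → 1609 − 51 × 1.0 = 1558; deviate to 0 → 1145. IC holds (1558 ≥ 1145).
1 of 2 constraints hold, so this profile is not an equilibrium.

1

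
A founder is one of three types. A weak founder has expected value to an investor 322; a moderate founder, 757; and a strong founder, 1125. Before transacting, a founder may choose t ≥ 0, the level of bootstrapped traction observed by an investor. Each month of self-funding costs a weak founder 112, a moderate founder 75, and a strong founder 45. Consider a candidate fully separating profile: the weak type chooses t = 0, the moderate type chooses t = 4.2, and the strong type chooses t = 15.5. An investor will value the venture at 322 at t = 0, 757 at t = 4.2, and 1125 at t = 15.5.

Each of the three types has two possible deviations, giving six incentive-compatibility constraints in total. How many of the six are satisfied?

5

Weak (own payoff 322): to t=4.2 gives 757 − 112×4.2 = 286.6 → no gain ✓; to t=15.5 gives 1125 − 112×15.5 = -611 → no gain ✓.
Strong (own payoff 1125 − 45×15.5 = 427.5): to t=0 gives 322 → no gain ✓; to t=4.2 gives 757 − 45×4.2 = 568 → profitable ✗.
Moderate (own payoff 757 − 75×4.2 = 442): to t=0 gives 322 → no gain ✓; to t=15.5 gives 1125 − 75×15.5 = -37.5 → no gain ✓.
5 of the 6 constraints hold; not an equilibrium.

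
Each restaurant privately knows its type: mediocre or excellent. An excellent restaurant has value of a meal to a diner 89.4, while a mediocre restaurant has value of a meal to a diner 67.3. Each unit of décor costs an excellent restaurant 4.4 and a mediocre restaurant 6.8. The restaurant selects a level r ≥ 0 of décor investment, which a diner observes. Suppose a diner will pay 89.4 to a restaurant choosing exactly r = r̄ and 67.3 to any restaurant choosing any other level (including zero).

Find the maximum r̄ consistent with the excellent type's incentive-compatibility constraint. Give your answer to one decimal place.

Choosing r̄ yields the excellent type 89.4 − 4.4·r̄; choosing zero yields 67.3.
The excellent type is indifferent at 89.4 − 4.4·r̄ = 67.3, i.e. r̄ = (89.4 − 67.3) / 4.4 ≈ 5.0.
For any r̄ above 5.0 the excellent type would rather pool at zero, so separation collapses.

5.0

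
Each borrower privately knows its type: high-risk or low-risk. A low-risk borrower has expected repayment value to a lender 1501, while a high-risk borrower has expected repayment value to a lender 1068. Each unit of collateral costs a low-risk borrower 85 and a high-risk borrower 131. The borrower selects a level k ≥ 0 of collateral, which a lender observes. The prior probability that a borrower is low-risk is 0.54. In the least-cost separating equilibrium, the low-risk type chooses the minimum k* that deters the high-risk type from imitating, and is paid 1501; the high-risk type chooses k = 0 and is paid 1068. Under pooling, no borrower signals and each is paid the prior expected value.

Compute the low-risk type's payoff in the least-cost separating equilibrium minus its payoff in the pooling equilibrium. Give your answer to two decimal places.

Least-cost separating signal: k* solves 1068 = 1501 − 131·k*, so k* = (1501 − 1068)/131 ≈ 3.3053.
Low-risk type's separating payoff: 1501 − 85 × k* = 1501 − 85 × (1501 − 1068)/131 = 1501 − 36805/131 ≈ 1220.0458.
Pooling payoff: 0.54 × 1501 + 0.46 × 1068 = 1301.82.
Difference: 1220.0458 − 1301.82 = -81.7742, i.e. -81.77 to two decimal places.
The low-risk type would prefer the pooling outcome.

-81.77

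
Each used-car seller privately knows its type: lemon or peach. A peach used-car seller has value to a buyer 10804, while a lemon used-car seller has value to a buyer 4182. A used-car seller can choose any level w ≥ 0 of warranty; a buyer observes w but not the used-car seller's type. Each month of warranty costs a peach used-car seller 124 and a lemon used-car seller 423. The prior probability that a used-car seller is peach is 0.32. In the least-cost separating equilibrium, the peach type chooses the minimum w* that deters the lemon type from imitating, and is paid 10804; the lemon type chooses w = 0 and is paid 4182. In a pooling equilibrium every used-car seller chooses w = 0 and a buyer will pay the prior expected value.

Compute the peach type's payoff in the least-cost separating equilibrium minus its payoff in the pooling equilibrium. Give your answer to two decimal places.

Least-cost separating signal: w* solves 4182 = 10804 − 423·w*, so w* = (10804 − 4182)/423 ≈ 15.6548.
Peach type's separating payoff: 10804 − 124 × w* = 10804 − 124 × (10804 − 4182)/423 = 10804 − 821128/423 ≈ 8862.7991.
Pooling payoff: 0.32 × 10804 + 0.68 × 4182 = 6301.04.
Difference: 8862.7991 − 6301.04 = 2561.7591, i.e. 2561.76 to two decimal places.
The peach type prefers to separate.

2561.76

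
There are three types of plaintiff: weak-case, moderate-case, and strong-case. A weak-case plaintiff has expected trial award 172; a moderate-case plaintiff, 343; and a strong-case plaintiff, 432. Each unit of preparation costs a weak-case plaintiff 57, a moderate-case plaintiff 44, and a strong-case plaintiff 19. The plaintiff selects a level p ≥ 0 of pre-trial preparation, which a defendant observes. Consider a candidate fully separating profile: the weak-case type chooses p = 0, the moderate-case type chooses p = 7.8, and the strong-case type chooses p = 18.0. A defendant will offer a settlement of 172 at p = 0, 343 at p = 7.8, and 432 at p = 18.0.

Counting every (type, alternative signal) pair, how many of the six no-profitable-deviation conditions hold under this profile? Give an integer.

3

Weak-case (own payoff 172): to p=7.8 gives 343 − 57×7.8 = -101.6 → no gain ✓; to p=18.0 gives 432 − 57×18.0 = -594 → no gain ✓.
Strong-case (own payoff 432 − 19×18.0 = 90): to p=0 gives 172 → profitable ✗; to p=7.8 gives 343 − 19×7.8 = 194.8 → profitable ✗.
Moderate-case (own payoff 343 − 44×7.8 = -0.2): to p=0 gives 172 → profitable ✗; to p=18.0 gives 432 − 44×18.0 = -360 → no gain ✓.
3 of the 6 constraints hold; not an equilibrium.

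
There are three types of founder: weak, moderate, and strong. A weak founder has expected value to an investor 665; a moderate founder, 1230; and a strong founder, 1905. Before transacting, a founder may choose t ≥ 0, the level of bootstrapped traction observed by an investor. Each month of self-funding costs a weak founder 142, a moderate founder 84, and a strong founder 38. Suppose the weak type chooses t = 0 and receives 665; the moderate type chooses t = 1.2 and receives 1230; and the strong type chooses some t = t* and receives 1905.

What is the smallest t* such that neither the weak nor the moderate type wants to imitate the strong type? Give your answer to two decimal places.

Weak type (on-path payoff 665) won't mimic when 665 ≥ 1905 − 142·t*, i.e. t* ≥ 8.73.
Moderate type (on-path payoff 1230 − 84×1.2 = 1129.2) won't mimic when 1129.2 ≥ 1905 − 84·t*, i.e. t* ≥ 9.24.
Both must hold, so t* = max(8.73, 9.24) = 9.24. The moderate type's constraint binds.

9.24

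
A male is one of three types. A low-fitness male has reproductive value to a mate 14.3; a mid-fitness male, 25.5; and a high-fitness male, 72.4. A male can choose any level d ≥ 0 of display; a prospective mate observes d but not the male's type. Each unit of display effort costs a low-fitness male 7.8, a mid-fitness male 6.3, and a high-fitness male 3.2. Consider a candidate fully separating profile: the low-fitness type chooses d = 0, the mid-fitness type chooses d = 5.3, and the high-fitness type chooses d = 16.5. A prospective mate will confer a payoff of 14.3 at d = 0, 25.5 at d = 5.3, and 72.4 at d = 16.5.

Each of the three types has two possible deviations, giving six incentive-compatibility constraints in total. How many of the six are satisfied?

5

Mid-fitness (own payoff 25.5 − 6.3×5.3 = -7.89): to d=0 gives 14.3 → profitable ✗; to d=16.5 gives 72.4 − 6.3×16.5 = -31.55 → no gain ✓.
Low-fitness (own payoff 14.3): to d=5.3 gives 25.5 − 7.8×5.3 = -15.84 → no gain ✓; to d=16.5 gives 72.4 − 7.8×16.5 = -56.3 → no gain ✓.
High-fitness (own payoff 72.4 − 3.2×16.5 = 19.6): to d=0 gives 14.3 → no gain ✓; to d=5.3 gives 25.5 − 3.2×5.3 = 8.54 → no gain ✓.
5 of the 6 constraints hold; not an equilibrium.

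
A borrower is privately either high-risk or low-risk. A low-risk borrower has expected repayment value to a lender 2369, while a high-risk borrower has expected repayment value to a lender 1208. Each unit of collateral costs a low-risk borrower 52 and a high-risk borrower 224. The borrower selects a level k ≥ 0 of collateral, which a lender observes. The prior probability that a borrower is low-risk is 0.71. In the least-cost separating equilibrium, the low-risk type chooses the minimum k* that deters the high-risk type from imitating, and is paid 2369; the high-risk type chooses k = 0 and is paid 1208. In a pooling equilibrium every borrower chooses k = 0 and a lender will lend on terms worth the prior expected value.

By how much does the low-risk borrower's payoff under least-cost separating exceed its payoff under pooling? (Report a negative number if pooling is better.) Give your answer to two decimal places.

67.17

Least-cost separating signal: k* solves 1208 = 2369 − 224·k*, so k* = (2369 − 1208)/224 ≈ 5.1830.
Low-risk type's separating payoff: 2369 − 52 × k* = 2369 − 52 × (2369 − 1208)/224 = 2369 − 60372/224 ≈ 2099.4821.
Pooling payoff: 0.71 × 2369 + 0.29 × 1208 = 2032.31.
Difference: 2099.4821 − 2032.31 = 67.1721, i.e. 67.17 to two decimal places.
The low-risk type prefers to separate.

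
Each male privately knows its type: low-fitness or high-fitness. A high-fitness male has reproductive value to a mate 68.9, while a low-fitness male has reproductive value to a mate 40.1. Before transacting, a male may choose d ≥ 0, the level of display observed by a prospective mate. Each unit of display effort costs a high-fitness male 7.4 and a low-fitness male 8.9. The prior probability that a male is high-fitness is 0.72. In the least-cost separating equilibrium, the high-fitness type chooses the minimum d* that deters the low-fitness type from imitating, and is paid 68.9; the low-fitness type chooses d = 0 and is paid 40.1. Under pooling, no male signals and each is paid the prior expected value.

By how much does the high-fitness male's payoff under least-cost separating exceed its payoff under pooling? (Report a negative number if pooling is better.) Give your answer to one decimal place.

Least-cost separating signal: d* solves 40.1 = 68.9 − 8.9·d*, so d* = (68.9 − 40.1)/8.9 ≈ 3.2360.
High-fitness type's separating payoff: 68.9 − 7.4 × d* = 68.9 − 7.4 × (68.9 − 40.1)/8.9 = 68.9 − 213.12/8.9 ≈ 44.954.
Pooling payoff: 0.72 × 68.9 + 0.28 × 40.1 = 60.836.
Difference: 44.954 − 60.836 = -15.882, i.e. -15.9 to one decimal place.
The high-fitness type would prefer the pooling outcome.

-15.9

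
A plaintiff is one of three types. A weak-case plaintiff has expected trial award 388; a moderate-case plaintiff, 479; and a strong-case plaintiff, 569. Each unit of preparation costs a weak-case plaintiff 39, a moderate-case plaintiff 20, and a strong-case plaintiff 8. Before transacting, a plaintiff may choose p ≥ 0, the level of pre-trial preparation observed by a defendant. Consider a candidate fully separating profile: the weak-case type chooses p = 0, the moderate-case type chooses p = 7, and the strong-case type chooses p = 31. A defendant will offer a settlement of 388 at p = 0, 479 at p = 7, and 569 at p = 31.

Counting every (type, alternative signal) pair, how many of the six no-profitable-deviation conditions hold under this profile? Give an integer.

Moderate-case (own payoff 479 − 20×7 = 339): to p=0 gives 388 → profitable ✗; to p=31 gives 569 − 20×31 = -51 → no gain ✓.
Weak-case (own payoff 388): to p=7 gives 479 − 39×7 = 206 → no gain ✓; to p=31 gives 569 − 39×31 = -640 → no gain ✓.
Strong-case (own payoff 569 − 8×31 = 321): to p=0 gives 388 → profitable ✗; to p=7 gives 479 − 8×7 = 423 → profitable ✗.
3 of the 6 constraints hold; not an equilibrium.

3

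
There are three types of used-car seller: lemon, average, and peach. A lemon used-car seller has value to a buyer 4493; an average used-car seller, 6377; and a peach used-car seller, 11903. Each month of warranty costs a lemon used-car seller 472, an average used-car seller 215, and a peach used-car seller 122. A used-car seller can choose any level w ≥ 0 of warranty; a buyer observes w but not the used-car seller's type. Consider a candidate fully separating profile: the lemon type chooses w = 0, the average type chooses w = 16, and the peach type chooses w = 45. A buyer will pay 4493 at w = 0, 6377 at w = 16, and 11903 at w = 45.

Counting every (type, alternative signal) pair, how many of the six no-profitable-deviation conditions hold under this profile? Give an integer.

Peach (own payoff 11903 − 122×45 = 6413): to w=0 gives 4493 → no gain ✓; to w=16 gives 6377 − 122×16 = 4425 → no gain ✓.
Average (own payoff 6377 − 215×16 = 2937): to w=0 gives 4493 → profitable ✗; to w=45 gives 11903 − 215×45 = 2228 → no gain ✓.
Lemon (own payoff 4493): to w=16 gives 6377 − 472×16 = -1175 → no gain ✓; to w=45 gives 11903 − 472×45 = -9337 → no gain ✓.
5 of the 6 constraints hold; not an equilibrium.

5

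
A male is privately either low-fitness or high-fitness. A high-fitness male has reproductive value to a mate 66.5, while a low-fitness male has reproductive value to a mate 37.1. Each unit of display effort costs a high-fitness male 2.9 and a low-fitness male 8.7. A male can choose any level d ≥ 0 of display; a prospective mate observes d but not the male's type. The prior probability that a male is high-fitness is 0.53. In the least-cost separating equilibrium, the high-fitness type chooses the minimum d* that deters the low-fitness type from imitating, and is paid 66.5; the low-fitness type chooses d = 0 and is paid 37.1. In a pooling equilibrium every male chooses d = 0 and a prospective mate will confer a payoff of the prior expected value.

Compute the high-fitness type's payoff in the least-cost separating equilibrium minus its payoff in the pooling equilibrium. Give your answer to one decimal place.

4.0

Least-cost separating signal: d* solves 37.1 = 66.5 − 8.7·d*, so d* = (66.5 − 37.1)/8.7 ≈ 3.3793.
High-fitness type's separating payoff: 66.5 − 2.9 × d* = 66.5 − 2.9 × (66.5 − 37.1)/8.7 = 66.5 − 85.26/8.7 = 56.7.
Pooling payoff: 0.53 × 66.5 + 0.47 × 37.1 = 52.682.
Difference: 56.7 − 52.682 = 4.018, i.e. 4.0 to one decimal place.
The high-fitness type prefers to separate.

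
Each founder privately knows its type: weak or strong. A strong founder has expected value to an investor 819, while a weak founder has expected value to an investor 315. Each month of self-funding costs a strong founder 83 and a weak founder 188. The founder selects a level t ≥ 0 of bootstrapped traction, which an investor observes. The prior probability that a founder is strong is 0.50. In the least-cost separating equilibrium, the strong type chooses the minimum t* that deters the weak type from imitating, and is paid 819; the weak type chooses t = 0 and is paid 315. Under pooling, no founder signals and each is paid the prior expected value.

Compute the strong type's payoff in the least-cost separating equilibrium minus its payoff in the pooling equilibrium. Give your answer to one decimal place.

29.5

Least-cost separating signal: t* solves 315 = 819 − 188·t*, so t* = (819 − 315)/188 ≈ 2.6809.
Strong type's separating payoff: 819 − 83 × t* = 819 − 83 × (819 − 315)/188 = 819 − 41832/188 ≈ 596.489.
Pooling payoff: 0.50 × 819 + 0.50 × 315 = 567.
Difference: 596.489 − 567 = 29.489, i.e. 29.5 to one decimal place.
The strong type prefers to separate.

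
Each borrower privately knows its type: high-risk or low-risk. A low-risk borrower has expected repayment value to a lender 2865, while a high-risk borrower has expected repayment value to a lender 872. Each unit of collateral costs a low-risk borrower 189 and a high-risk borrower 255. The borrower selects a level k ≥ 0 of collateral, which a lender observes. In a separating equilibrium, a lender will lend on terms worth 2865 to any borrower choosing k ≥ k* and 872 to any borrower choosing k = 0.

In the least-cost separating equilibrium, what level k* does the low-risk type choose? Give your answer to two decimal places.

A high-risk borrower choosing k = 0 receives 872.
Imitating at k* instead would pay 2865 at cost 255·k*, netting 2865 − 255·k*.
Indifference: 872 = 2865 − 255·k*, so k* = (2865 − 872) / 255 ≈ 7.82.
This is the high-risk type's binding incentive-compatibility constraint; any k ≥ 7.82 sustains separation on that side.

7.82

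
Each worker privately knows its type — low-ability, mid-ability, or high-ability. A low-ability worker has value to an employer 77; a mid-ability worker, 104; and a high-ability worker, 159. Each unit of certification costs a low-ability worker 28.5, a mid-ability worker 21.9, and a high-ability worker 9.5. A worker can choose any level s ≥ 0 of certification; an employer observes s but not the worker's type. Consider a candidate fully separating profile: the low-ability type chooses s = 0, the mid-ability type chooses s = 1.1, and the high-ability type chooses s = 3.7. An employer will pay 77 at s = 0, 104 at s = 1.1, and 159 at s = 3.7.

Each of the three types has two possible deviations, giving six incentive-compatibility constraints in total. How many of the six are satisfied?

6

Mid-ability (own payoff 104 − 21.9×1.1 = 79.91): to s=0 gives 77 → no gain ✓; to s=3.7 gives 159 − 21.9×3.7 = 77.97 → no gain ✓.
Low-ability (own payoff 77): to s=1.1 gives 104 − 28.5×1.1 = 72.65 → no gain ✓; to s=3.7 gives 159 − 28.5×3.7 = 53.55 → no gain ✓.
High-ability (own payoff 159 − 9.5×3.7 = 123.85): to s=0 gives 77 → no gain ✓; to s=1.1 gives 104 − 9.5×1.1 = 93.55 → no gain ✓.
6 of the 6 constraints hold; this profile is a separating equilibrium.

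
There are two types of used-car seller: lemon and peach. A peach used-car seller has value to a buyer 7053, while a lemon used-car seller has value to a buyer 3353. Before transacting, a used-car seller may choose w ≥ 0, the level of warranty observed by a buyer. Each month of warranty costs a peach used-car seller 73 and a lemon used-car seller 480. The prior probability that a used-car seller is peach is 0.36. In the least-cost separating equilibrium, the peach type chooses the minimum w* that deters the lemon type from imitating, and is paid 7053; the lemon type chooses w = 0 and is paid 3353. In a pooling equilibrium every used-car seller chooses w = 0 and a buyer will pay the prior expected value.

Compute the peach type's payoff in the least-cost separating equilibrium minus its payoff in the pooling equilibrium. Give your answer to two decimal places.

Least-cost separating signal: w* solves 3353 = 7053 − 480·w*, so w* = (7053 − 3353)/480 ≈ 7.7083.
Peach type's separating payoff: 7053 − 73 × w* = 7053 − 73 × (7053 − 3353)/480 = 7053 − 270100/480 ≈ 6490.2917.
Pooling payoff: 0.36 × 7053 + 0.64 × 3353 = 4685.
Difference: 6490.2917 − 4685 = 1805.2917, i.e. 1805.29 to two decimal places.
The peach type prefers to separate.

1805.29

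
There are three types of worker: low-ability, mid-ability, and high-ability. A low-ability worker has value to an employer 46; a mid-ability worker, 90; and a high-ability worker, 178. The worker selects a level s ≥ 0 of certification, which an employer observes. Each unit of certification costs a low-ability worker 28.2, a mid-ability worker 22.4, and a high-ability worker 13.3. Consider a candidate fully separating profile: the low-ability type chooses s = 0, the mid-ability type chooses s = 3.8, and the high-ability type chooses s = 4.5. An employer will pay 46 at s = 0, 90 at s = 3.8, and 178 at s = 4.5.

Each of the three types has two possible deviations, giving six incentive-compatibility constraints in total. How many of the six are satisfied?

3

Low-ability (own payoff 46): to s=3.8 gives 90 − 28.2×3.8 = -17.16 → no gain ✓; to s=4.5 gives 178 − 28.2×4.5 = 51.1 → profitable ✗.
Mid-ability (own payoff 90 − 22.4×3.8 = 4.88): to s=0 gives 46 → profitable ✗; to s=4.5 gives 178 − 22.4×4.5 = 77.2 → profitable ✗.
High-ability (own payoff 178 − 13.3×4.5 = 118.15): to s=0 gives 46 → no gain ✓; to s=3.8 gives 90 − 13.3×3.8 = 39.46 → no gain ✓.
3 of the 6 constraints hold; not an equilibrium.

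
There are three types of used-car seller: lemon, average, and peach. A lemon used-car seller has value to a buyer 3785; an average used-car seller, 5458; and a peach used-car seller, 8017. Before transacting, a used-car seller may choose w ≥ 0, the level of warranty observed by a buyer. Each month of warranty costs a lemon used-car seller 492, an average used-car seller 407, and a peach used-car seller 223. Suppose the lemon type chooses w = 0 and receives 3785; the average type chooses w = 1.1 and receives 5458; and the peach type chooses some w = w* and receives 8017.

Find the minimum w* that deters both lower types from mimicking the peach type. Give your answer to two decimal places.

Average type (on-path payoff 5458 − 407×1.1 = 5010.3) won't mimic when 5010.3 ≥ 8017 − 407·w*, i.e. w* ≥ 7.39.
Lemon type (on-path payoff 3785) won't mimic when 3785 ≥ 8017 − 492·w*, i.e. w* ≥ 8.60.
Both must hold, so w* = max(8.60, 7.39) = 8.60. The lemon type's constraint binds.

8.60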